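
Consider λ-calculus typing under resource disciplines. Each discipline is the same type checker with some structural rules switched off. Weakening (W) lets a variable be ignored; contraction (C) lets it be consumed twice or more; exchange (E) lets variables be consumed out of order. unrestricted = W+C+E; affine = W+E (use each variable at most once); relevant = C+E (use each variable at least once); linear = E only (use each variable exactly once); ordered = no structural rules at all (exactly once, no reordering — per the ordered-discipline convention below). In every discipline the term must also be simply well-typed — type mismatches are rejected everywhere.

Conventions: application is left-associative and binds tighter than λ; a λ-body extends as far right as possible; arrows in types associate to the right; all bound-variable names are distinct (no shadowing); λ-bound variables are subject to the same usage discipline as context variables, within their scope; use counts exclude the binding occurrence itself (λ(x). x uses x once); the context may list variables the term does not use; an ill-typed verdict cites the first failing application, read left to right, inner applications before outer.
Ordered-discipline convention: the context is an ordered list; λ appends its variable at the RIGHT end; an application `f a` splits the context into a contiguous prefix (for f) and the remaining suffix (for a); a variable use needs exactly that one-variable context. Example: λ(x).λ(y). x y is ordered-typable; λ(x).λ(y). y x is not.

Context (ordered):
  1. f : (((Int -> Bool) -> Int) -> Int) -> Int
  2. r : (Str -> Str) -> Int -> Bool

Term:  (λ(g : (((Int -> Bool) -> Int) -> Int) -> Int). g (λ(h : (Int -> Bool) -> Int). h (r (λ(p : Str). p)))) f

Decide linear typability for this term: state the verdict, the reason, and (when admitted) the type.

yes — exactly-once usage across f, r, g, h, p; term : Int
usage: f ×1; r ×1; g (bound) ×1; h (bound) ×1; p (bound) ×1
order of uses: g, h, r, p, f
typing: the term checks, with type Int
summary: ordered ✗ · linear ✓ · affine ✓ · relevant ✓ · unrestricted ✓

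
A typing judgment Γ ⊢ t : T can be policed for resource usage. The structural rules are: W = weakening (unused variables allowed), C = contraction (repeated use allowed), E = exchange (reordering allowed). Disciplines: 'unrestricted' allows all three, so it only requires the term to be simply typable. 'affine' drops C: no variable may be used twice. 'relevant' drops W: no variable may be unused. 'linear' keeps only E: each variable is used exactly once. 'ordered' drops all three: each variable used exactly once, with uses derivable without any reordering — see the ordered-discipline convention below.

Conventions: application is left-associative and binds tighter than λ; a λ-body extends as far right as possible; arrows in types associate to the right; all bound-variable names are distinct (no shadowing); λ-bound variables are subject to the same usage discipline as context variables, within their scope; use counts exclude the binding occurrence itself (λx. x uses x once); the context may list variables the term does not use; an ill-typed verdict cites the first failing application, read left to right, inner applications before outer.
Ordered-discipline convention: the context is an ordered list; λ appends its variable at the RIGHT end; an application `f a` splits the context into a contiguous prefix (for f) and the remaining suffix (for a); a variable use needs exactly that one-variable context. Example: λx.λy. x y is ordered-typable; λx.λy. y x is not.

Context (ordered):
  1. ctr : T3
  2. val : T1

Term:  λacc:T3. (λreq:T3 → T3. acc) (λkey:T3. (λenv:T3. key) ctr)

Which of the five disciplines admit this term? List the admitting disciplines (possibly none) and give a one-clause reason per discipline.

accepted by: affine, unrestricted
counts: ctr ×1, val ×0, acc [bound] ×1, req [bound] ×0, key [bound] ×1, env [bound] ×0
uses in reading order: acc, key, ctr
typing: well-typed — term : T3 → T3
ordered: ✗ — needs weakening: val, req, env unused
linear: ✗ — needs weakening: val, req, env unused
affine: ✓ — none of ctr, val, acc, req, key, env used more than once
relevant: ✗ — needs weakening: val, req, env unused
unrestricted: ✓ — well-typed at T3 → T3; no restrictions here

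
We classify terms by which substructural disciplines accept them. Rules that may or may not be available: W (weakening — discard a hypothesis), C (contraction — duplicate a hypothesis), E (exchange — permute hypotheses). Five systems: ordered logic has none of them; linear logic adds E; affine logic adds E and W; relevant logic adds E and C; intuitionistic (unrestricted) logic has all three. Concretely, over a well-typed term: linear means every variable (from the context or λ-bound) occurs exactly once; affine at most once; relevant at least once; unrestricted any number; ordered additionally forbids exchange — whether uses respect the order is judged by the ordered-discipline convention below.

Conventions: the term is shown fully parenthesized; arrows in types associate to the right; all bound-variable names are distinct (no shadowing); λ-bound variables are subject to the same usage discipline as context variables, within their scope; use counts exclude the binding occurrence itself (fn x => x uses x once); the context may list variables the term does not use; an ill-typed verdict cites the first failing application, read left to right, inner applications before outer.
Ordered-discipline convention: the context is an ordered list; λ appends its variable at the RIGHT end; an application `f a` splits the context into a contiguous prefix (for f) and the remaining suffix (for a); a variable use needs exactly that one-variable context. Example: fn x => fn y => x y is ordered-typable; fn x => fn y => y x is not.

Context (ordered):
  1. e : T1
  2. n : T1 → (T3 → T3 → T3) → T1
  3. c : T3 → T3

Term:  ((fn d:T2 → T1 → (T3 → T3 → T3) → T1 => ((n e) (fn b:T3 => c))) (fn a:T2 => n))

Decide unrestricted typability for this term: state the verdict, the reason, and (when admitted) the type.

yes — typability at T1 is all that's needed; term : T1
variable uses: e ×1; n ×2; c ×1; d [bound] ×0; b [bound] ×0; a [bound] ×0
use order (left to right): n, e, c, n
typing: ✓ — T1
across the five disciplines: ordered ✗ | linear ✗ | affine ✗ | relevant ✗ | unrestricted ✓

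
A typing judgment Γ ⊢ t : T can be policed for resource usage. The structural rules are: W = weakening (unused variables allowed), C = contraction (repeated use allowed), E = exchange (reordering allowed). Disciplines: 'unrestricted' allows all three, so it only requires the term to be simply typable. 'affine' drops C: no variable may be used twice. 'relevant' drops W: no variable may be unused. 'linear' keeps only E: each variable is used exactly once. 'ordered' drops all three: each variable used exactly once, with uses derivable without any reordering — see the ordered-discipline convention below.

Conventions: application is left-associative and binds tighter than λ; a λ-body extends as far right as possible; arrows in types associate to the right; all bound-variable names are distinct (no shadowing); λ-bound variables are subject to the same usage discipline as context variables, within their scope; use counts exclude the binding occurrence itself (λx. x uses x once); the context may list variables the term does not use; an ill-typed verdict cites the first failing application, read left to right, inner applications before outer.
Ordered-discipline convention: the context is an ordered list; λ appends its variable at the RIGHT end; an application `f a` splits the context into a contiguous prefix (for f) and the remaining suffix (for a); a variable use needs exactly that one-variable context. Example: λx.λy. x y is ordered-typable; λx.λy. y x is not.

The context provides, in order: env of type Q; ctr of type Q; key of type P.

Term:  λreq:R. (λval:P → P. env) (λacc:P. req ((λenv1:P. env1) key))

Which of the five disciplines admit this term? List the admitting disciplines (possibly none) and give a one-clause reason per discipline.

admitting disciplines: none
counts: env: 1; ctr: 0; key: 1; req [bound]: 1; val [bound]: 0; acc [bound]: 0; env1 [bound]: 1
uses in reading order: env, req, env1, key
typing: ill-typed: non-arrow in function slot: R
ordered ✗ (a type mismatch blocks all five)
linear ✗ (the type mismatch rejects it)
affine ✗ (not simply typable)
relevant ✗ (fails simple typing)
unrestricted ✗ (a type mismatch blocks all five)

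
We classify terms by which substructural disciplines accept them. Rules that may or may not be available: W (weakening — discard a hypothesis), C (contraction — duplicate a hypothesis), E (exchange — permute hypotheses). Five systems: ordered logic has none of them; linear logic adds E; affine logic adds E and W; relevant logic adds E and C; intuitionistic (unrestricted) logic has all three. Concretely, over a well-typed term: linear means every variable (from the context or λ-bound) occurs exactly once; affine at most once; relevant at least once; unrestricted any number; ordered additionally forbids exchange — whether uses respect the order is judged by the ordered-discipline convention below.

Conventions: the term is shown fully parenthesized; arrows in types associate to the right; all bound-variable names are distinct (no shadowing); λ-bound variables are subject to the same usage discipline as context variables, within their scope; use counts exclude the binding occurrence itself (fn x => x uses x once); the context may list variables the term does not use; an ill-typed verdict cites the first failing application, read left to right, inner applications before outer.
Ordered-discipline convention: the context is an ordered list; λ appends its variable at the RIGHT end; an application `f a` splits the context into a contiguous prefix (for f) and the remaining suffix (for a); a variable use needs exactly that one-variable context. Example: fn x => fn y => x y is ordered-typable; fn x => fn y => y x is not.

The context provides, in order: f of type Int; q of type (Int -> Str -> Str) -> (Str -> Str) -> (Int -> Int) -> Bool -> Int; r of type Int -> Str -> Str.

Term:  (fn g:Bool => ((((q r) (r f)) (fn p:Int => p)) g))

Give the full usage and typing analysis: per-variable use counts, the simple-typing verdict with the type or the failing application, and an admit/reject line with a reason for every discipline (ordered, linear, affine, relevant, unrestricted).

usage: f ×1; q ×1; r ×2; g [bound] ×1; p [bound] ×1
left-to-right use order: q, r, r, f, p, g
typing: well-typed — term : Bool -> Int
ordered: ✗, repeated use of r ×2
linear: ✗, repeated use of r ×2
affine: ✗, repeated use of r ×2
relevant: ✓, at least one use each (f, q, r, g, p)
unrestricted: ✓, type-checks (Bool -> Int) and nothing is barred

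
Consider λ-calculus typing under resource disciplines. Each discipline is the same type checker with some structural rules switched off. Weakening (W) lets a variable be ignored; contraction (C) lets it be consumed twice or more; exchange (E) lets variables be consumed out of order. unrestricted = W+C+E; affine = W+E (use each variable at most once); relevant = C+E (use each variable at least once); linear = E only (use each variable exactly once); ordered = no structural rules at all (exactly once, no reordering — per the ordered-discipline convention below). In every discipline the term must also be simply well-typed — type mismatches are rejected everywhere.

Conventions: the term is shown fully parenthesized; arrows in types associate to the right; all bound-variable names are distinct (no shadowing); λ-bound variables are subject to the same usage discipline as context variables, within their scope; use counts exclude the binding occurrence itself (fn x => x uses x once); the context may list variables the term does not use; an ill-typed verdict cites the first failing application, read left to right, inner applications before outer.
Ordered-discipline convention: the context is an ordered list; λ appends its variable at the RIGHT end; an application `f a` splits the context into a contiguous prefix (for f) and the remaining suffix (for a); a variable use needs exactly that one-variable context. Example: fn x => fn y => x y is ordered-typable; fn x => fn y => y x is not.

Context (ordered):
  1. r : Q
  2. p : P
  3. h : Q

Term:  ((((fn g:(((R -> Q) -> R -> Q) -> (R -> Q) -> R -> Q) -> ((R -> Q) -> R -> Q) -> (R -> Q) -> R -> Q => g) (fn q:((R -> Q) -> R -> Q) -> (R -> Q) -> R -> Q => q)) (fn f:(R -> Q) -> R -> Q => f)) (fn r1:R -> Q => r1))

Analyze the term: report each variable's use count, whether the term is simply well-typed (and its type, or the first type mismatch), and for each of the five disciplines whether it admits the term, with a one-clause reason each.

variable uses: r: 0, p: 0, h: 0, g [bound]: 1, q [bound]: 1, f [bound]: 1, r1 [bound]: 1
order of uses: g, q, f, r1
typing: the term checks, with type (R -> Q) -> R -> Q
ordered: ✗, needs weakening: r, p, h unused
linear: ✗, needs weakening: r, p, h unused
affine: ✓, at most one use each (r, p, h, g, q, f, r1)
relevant: ✗, needs weakening: r, p, h unused
unrestricted: ✓, type-checks ((R -> Q) -> R -> Q) and nothing is barred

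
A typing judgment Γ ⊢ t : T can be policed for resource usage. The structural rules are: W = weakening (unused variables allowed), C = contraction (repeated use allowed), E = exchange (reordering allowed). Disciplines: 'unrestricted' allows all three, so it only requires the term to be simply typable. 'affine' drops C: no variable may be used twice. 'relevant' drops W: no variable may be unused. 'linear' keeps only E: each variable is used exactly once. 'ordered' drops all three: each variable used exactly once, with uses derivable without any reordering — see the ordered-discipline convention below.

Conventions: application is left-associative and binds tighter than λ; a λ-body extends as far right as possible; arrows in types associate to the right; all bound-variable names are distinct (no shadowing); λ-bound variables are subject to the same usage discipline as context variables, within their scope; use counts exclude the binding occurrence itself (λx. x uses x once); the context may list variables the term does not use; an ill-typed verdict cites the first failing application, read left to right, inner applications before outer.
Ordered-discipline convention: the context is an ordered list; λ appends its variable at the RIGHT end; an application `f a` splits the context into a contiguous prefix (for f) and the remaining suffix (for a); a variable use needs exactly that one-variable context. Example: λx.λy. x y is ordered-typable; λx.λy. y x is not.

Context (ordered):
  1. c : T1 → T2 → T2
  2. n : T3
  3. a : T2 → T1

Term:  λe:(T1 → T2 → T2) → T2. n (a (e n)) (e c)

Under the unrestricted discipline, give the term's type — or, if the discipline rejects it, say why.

not well-typed under unrestricted — the type mismatch rejects it
usage: c: 1, n: 2, a: 1, e [bound]: 2
use order (left to right): n, a, e, n, e, c
typing: ill-typed: an application expects T1 → T2 → T2 but receives T3
per-discipline verdicts: ordered ✗, linear ✗, affine ✗, relevant ✗, unrestricted ✗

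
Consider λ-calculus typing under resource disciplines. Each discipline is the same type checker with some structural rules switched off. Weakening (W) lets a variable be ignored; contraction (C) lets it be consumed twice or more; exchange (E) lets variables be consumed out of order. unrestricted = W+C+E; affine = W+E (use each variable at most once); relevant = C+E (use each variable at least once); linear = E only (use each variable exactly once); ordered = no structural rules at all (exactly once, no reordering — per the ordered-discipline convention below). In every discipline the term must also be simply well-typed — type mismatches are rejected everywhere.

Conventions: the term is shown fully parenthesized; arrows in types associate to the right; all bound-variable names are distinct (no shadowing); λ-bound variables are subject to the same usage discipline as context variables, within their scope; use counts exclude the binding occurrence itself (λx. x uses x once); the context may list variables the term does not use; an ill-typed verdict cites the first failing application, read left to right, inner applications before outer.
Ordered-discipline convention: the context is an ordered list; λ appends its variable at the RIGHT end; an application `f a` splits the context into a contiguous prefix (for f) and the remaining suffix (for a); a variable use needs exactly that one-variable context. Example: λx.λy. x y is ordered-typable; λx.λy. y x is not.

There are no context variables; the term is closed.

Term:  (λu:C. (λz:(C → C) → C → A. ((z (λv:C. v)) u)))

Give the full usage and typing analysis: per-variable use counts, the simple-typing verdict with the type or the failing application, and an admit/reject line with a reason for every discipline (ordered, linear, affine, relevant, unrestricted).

variable uses: u [bound]: 1×, z [bound]: 1×, v [bound]: 1×
uses in reading order: z, v, u
typing: well-typed at C → ((C → C) → C → A) → A
ordered: ✗ — no contiguous prefix/suffix split fits z, v, u
linear: ✓ — u, z, v: one use apiece
affine: ✓ — none of u, z, v used more than once
relevant: ✓ — u, z, v: all used, weakening unneeded
unrestricted: ✓ — simply typable at C → ((C → C) → C → A) → A; W, C, E all held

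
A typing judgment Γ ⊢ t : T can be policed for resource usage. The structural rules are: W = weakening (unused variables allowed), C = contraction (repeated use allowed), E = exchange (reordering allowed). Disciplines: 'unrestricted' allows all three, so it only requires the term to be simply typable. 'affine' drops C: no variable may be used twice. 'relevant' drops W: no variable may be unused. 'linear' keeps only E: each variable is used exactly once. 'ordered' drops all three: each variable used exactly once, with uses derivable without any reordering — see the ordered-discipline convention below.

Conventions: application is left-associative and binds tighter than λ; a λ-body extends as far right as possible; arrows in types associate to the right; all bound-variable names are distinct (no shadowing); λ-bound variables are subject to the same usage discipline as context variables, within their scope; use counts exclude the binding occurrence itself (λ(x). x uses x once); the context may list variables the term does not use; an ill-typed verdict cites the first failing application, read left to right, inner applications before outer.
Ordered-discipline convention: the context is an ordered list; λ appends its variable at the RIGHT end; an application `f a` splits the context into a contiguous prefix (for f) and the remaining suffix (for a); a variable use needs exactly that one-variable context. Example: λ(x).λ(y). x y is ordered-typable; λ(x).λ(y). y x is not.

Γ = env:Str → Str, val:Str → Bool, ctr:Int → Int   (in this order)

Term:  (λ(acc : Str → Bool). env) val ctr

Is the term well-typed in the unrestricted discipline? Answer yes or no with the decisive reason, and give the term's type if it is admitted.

no — the type mismatch rejects it
usage: env=1, val=1, ctr=1, acc (bound)=0
uses in reading order: env, val, ctr
typing: ill-typed: a function awaiting Str gets Int → Int
across the five disciplines: ordered ✗ · linear ✗ · affine ✗ · relevant ✗ · unrestricted ✗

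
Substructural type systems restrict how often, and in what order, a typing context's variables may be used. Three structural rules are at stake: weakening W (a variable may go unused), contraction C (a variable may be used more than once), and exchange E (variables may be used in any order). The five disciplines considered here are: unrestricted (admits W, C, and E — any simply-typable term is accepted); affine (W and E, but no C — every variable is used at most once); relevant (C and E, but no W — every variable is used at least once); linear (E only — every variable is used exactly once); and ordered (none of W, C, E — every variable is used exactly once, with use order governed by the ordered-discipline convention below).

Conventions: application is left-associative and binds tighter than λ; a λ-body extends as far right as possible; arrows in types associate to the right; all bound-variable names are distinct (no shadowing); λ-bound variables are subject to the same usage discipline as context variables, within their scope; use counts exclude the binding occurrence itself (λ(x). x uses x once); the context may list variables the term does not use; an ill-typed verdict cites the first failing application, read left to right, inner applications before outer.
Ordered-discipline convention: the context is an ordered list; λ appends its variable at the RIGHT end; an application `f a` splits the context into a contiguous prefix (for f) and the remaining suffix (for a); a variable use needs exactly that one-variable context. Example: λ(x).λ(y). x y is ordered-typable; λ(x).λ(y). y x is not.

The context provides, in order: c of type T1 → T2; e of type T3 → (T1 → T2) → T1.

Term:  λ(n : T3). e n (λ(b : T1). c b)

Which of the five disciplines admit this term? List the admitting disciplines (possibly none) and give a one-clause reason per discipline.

admitted in: linear, affine, relevant, unrestricted
usage: c ×1, e ×1, n (bound) ×1, b (bound) ×1
left-to-right use order: e, n, c, b
typing: well-typed — term : T3 → T1
ordered: ✗, needs exchange: uses follow e, n, c, b
linear: ✓, exactly-once usage across c, e, n, b
affine: ✓, none of c, e, n, b used more than once
relevant: ✓, none of c, e, n, b goes unused
unrestricted: ✓, type-checks (T3 → T1) and nothing is barred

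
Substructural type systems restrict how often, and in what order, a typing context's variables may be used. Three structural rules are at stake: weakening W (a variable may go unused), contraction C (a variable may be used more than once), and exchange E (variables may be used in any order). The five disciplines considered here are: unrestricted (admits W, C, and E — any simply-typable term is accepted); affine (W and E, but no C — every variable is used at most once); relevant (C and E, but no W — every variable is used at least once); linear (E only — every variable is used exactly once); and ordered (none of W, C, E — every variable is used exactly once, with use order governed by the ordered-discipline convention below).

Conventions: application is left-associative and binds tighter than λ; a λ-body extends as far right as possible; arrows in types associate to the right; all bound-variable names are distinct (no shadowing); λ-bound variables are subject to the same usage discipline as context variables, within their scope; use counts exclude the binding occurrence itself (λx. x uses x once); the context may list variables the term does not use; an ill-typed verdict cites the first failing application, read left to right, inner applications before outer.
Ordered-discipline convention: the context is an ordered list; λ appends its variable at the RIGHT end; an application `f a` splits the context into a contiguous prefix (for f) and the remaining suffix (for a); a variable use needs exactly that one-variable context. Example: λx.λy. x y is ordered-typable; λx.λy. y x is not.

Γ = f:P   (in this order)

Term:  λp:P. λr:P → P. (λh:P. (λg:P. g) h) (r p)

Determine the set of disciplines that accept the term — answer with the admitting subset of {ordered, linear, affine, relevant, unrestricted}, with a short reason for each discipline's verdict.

admitted by: affine, unrestricted
usage: f: 0, p [bound]: 1, r [bound]: 1, h [bound]: 1, g [bound]: 1
uses in reading order: g, h, r, p
typing: well-typed at P → (P → P) → P
ordered: ✗ — unused: f — weakening required
linear: ✗ — unused: f — weakening required
affine: ✓ — f, p, r, h, g: no repeats, contraction unneeded
relevant: ✗ — unused: f — weakening required
unrestricted: ✓ — simply typable at P → (P → P) → P; W, C, E all held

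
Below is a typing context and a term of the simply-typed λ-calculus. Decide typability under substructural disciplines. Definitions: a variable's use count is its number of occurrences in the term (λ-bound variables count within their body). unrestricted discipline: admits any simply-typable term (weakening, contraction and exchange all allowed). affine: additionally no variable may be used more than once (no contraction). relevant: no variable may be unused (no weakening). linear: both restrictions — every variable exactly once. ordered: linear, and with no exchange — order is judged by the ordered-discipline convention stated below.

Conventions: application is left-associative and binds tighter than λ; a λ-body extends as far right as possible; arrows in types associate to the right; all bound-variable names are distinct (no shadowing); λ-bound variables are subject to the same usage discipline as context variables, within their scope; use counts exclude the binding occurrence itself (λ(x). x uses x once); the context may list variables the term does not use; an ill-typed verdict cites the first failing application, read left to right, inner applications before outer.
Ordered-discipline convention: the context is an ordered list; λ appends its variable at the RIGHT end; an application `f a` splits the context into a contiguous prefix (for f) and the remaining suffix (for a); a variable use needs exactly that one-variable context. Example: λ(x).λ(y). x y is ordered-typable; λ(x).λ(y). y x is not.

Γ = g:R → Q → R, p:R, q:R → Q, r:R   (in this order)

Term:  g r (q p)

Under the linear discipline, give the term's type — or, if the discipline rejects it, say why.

term : R
use counts: g=1; p=1; q=1; r=1
use order (left to right): g, r, q, p
typing: the term checks, with type R
all disciplines: ordered ✗, linear ✓, affine ✓, relevant ✓, unrestricted ✓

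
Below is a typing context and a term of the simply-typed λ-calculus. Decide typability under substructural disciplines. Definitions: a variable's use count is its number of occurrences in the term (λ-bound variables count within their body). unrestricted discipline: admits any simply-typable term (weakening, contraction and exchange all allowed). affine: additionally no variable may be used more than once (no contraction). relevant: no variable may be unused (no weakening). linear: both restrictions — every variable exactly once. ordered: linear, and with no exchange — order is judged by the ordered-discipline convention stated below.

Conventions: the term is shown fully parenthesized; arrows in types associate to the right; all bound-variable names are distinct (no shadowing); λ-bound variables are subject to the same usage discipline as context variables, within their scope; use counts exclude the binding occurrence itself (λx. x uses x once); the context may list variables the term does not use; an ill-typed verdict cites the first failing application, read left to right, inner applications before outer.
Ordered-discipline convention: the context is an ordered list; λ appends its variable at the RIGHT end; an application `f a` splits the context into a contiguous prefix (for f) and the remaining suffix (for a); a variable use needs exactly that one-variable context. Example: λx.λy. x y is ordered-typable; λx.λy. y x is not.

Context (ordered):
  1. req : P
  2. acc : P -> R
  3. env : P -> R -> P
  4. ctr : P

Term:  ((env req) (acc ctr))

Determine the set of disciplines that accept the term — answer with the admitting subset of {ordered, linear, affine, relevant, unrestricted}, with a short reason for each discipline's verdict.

admitted by: linear, affine, relevant, unrestricted
counts: req=1; acc=1; env=1; ctr=1
left-to-right use order: env, req, acc, ctr
typing: well-typed at P
ordered: ✗, needs exchange: uses follow env, req, acc, ctr
linear: ✓, single use per variable (req, acc, env, ctr)
affine: ✓, none of req, acc, env, ctr used more than once
relevant: ✓, none of req, acc, env, ctr goes unused
unrestricted: ✓, typability at P is all that's needed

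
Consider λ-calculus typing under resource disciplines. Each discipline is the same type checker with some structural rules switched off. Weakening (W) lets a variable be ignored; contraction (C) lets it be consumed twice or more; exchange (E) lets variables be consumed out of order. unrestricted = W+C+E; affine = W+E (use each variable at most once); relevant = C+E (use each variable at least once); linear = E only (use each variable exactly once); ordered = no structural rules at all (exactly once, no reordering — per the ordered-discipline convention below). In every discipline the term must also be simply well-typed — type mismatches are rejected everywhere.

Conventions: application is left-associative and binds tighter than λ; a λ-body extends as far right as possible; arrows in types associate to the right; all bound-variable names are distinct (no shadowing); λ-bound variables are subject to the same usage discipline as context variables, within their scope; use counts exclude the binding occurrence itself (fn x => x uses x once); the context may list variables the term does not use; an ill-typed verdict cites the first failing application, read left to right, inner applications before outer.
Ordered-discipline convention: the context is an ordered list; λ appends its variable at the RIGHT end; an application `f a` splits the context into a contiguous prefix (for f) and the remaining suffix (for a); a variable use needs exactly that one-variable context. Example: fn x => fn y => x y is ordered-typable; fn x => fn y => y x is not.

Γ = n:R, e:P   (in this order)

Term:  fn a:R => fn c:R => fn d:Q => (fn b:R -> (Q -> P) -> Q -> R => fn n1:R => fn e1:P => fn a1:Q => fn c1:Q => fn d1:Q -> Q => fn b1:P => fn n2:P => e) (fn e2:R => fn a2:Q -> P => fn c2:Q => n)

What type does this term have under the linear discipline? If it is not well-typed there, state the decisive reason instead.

not well-typed under linear — a, c, d, b, n1, e1, a1, c1, d1, b1, n2, e2, a2, c2 never used (weakening)
use counts: n=1; e=1; a [bound]=0; c [bound]=0; d [bound]=0; b [bound]=0; n1 [bound]=0; e1 [bound]=0; a1 [bound]=0; c1 [bound]=0; d1 [bound]=0; b1 [bound]=0; n2 [bound]=0; e2 [bound]=0; a2 [bound]=0; c2 [bound]=0
uses in reading order: e, n
typing: the term checks, with type R -> R -> Q -> R -> P -> Q -> Q -> (Q -> Q) -> P -> P -> P
per-discipline verdicts: ordered ✗, linear ✗, affine ✓, relevant ✗, unrestricted ✓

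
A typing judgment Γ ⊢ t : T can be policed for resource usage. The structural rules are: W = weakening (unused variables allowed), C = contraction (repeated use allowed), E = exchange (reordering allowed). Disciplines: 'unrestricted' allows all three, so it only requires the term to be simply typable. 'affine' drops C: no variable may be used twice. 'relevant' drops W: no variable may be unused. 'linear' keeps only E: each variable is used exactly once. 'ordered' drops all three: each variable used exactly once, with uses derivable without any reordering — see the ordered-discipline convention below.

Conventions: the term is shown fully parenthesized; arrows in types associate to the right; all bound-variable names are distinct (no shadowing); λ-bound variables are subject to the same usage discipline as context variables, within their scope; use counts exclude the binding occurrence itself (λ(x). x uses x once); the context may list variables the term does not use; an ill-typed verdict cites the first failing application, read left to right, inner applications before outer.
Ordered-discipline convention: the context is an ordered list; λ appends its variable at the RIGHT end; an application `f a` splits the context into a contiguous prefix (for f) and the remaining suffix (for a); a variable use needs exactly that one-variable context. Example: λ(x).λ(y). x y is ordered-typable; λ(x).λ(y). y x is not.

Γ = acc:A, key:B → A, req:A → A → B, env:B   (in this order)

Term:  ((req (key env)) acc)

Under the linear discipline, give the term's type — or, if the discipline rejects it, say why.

term : B
usage: acc: 1; key: 1; req: 1; env: 1
left-to-right use order: req, key, env, acc
typing: the term checks, with type B
all disciplines: ordered ✗ | linear ✓ | affine ✓ | relevant ✓ | unrestricted ✓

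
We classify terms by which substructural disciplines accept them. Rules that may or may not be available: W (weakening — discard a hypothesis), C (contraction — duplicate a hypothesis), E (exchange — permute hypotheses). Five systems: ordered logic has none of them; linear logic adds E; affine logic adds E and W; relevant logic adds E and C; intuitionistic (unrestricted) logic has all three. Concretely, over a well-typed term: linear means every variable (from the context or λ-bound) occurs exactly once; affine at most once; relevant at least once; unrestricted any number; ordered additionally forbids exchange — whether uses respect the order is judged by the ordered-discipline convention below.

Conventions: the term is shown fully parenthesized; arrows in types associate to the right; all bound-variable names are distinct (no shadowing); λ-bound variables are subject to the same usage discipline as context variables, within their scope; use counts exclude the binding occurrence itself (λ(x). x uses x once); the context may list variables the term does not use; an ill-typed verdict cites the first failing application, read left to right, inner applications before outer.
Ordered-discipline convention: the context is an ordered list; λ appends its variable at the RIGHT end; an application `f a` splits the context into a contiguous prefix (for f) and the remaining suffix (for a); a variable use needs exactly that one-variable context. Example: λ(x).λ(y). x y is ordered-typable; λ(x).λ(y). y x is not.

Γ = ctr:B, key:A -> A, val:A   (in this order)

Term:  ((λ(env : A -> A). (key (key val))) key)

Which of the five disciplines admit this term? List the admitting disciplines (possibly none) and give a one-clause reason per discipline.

admitted in: unrestricted
use counts: ctr: 0×; key: 3×; val: 1×; env (bound): 0×
order of uses: key, key, val, key
typing: well-typed — term : A
ordered: ✗ — needs contraction — key ×3; needs weakening: ctr, env unused
linear: ✗ — needs contraction — key ×3; needs weakening: ctr, env unused
affine: ✗ — needs contraction — key ×3
relevant: ✗ — needs weakening: ctr, env unused
unrestricted: ✓ — simply typable at A; W, C, E all held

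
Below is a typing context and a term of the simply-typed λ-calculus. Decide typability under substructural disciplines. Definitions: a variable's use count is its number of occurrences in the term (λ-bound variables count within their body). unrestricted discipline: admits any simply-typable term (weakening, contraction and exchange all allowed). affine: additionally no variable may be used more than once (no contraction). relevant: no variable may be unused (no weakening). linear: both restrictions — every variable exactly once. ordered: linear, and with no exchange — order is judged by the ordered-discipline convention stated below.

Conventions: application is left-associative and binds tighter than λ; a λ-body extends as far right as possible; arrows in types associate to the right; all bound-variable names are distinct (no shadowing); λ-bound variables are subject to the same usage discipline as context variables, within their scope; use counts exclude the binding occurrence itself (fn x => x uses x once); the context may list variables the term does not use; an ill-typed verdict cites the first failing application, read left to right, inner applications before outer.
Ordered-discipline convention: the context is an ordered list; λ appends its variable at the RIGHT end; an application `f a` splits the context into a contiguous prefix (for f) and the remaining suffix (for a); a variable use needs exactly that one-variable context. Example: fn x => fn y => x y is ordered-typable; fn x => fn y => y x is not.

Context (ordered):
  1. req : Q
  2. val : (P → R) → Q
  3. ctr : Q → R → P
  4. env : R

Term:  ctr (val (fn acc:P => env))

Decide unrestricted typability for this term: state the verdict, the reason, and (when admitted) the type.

yes — simply typable at R → P; W, C, E all held; term : R → P
variable uses: req ×0; val ×1; ctr ×1; env ×1; acc (bound) ×0
use order (left to right): ctr, val, env
typing: well-typed — term : R → P
all disciplines: ordered ✗, linear ✗, affine ✓, relevant ✗, unrestricted ✓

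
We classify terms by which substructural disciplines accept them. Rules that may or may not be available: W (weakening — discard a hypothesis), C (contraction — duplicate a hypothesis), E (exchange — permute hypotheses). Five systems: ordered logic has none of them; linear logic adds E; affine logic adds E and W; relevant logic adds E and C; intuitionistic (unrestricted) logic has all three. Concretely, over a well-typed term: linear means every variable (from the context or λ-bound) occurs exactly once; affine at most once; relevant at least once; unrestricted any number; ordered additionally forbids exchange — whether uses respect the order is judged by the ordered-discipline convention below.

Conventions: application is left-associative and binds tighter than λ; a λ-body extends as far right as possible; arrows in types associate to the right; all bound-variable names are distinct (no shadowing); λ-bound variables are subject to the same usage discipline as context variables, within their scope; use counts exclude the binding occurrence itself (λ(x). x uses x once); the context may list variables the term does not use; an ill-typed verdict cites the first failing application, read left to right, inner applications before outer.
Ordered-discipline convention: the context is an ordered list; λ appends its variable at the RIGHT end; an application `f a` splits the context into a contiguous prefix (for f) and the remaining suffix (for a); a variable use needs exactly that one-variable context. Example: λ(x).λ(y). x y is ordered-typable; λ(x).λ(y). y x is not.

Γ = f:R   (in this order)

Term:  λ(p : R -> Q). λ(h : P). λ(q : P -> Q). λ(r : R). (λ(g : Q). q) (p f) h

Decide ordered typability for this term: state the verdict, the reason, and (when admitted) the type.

no — r, g never used (weakening)
variable uses: f ×1, p [bound] ×1, h [bound] ×1, q [bound] ×1, r [bound] ×0, g [bound] ×0
left-to-right use order: q, p, f, h
typing: ✓ — (R -> Q) -> P -> (P -> Q) -> R -> Q
per-discipline verdicts: ordered ✗ · linear ✗ · affine ✓ · relevant ✗ · unrestricted ✓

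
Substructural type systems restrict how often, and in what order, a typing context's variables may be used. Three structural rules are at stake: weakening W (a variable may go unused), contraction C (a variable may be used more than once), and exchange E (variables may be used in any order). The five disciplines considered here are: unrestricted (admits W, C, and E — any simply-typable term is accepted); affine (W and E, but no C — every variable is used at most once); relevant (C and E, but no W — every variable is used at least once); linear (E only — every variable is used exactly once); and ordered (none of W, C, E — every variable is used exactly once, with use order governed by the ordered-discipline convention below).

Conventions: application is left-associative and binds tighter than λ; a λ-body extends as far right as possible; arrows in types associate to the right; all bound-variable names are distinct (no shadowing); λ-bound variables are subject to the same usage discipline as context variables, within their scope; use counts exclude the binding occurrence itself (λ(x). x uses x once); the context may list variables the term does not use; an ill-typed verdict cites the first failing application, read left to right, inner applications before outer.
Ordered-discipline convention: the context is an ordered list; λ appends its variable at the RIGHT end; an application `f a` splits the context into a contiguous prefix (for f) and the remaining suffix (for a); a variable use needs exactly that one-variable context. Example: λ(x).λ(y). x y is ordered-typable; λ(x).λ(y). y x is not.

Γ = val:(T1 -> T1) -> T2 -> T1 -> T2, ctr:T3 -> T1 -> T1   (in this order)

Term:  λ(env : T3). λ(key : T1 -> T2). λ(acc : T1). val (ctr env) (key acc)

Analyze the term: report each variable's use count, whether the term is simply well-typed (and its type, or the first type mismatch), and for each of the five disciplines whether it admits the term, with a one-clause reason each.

usage: val=1; ctr=1; env [bound]=1; key [bound]=1; acc [bound]=1
order of uses: val, ctr, env, key, acc
typing: ✓ — T3 -> (T1 -> T2) -> T1 -> T1 -> T2
ordered: ✓, val, ctr, env, key, acc: once each, no exchange needed
linear: ✓, val, ctr, env, key, acc: one use apiece
affine: ✓, at most one use each (val, ctr, env, key, acc)
relevant: ✓, none of val, ctr, env, key, acc goes unused
unrestricted: ✓, type-checks (T3 -> (T1 -> T2) -> T1 -> T1 -> T2) and nothing is barred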